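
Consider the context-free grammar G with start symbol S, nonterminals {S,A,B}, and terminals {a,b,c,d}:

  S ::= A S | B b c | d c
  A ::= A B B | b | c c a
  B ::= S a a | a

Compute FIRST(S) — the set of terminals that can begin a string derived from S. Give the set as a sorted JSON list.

FIRST sets, iterate to fixpoint:
[1]
  A via A→b: +{b}
  A via A→c c a: +{c}
  B via B→a: +{a}
  S via S→A S: +{b,c}
  S via S→B b c: +{a}
  S via S→d c: +{d}
  S: {a,b,c,d}  A: {b,c}  B: {a}
[2]
  B via B→S a a: +{b,c,d}
  S: {a,b,c,d}  A: {b,c}  B: {a,b,c,d}
[3] done
  S: {a,b,c,d}  A: {b,c}  B: {a,b,c,d}

FIRST(S) = ["a", "b", "c", "d"]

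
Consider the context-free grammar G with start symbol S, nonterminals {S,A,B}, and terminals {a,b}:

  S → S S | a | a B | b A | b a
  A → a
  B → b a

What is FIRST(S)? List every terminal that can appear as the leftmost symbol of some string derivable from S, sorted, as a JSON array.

FIRST sets, iterate to fixpoint:
round 1:
  A via A→a: +{a}
  B via B→b a: +{b}
  S via S→a: +{a}
  S via S→b A: +{b}
  S: {a,b}  A: {a}  B: {b}
round 2: (no change)
  S: {a,b}  A: {a}  B: {b}

FIRST(S) = ["a", "b"]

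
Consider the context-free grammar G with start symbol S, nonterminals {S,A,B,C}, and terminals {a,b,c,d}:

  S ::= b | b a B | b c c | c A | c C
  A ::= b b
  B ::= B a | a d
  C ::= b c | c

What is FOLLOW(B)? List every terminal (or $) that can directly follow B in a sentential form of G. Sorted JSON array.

FIRST sets, iterate to fixpoint:
iter 1:
  A via A→b b: +{b}
  B via B→a d: +{a}
  C via C→b c: +{b}
  C via C→c: +{c}
  S via S→b: +{b}
  S via S→c A: +{c}
  FIRST[S]={b,c}  FIRST[A]={b}  FIRST[B]={a}  FIRST[C]={b,c}
iter 2: done
  FIRST[S]={b,c}  FIRST[A]={b}  FIRST[B]={a}  FIRST[C]={b,c}

Compute FOLLOW by fixpoint:
initialize: $ ∈ FOLLOW(S)
round 1:
  B→B a: FOLLOW(B) ⊇ FIRST(a) = {a}; new: +{a}
  S→b a B: FOLLOW(B) ⊇ FOLLOW(S) ⊇ {$}; new: +{$}
  S→c A: FOLLOW(A) ⊇ FOLLOW(S) ⊇ {$}; new: +{$}
  S→c C: FOLLOW(C) ⊇ FOLLOW(S) ⊇ {$}; new: +{$}
  S: {$}  A: {$}  B: {$,a}  C: {$}
round 2: (stable)
  S: {$}  A: {$}  B: {$,a}  C: {$}

FOLLOW(B) = ["$", "a"]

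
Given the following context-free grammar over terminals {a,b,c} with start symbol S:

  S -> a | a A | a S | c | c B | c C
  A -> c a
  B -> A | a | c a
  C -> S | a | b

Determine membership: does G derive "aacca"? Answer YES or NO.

CNF form of G:
  S -> T0 B | T0 C | T1 A | T1 S | a | c
  A -> T0 T1
  B -> T0 T1 | a
  C -> T0 B | T0 C | T1 A | T1 S | a | b | c
  T0 -> c
  T1 -> a

Fill CYK table bottom-up:
  cell(0,0) a: {B,C,S,T1}  orig:{B,C,S}
  cell(1,1) a: {B,C,S,T1}  orig:{B,C,S}
  cell(2,2) c: {C,S,T0}  orig:{C,S}
  cell(3,3) c: {C,S,T0}  orig:{C,S}
  cell(4,4) a: {B,C,S,T1}  orig:{B,C,S}
  cell(0,1) aa: {C,S}
  cell(1,2) ac: {C,S}
  cell(2,3) cc: {C,S}
  cell(3,4) ca: {A,B,C,S}
  cell(0,2) aac: {C,S}
  cell(1,3) acc: {C,S}
  cell(2,4) cca: {C,S}
  cell(0,3) aacc: {C,S}
  cell(1,4) acca: {C,S}
  cell(0,4) aacca: {C,S}

S ∈ T[0,4] ⇒ YES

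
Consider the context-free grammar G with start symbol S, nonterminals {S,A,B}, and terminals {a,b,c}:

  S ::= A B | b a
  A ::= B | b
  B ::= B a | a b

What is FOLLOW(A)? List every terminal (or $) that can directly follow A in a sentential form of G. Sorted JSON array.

FIRST iteration:
pass 1:
  A via A→b: +{b}
  B via B→a b: +{a}
  S via S→A B: +{b}
  S: {b}  A: {b}  B: {a}
pass 2:
  A via A→B: +{a}
  S via S→A B: +{a}
  S: {a,b}  A: {a,b}  B: {a}
pass 3: done
  S: {a,b}  A: {a,b}  B: {a}

Compute FOLLOW by fixpoint:
initialize: $ ∈ FOLLOW(S)
[1]
  B→B a: FOLLOW(B) ⊇ FIRST(a) = {a}; new: +{a}
  S→A B: FOLLOW(A) ⊇ FIRST(B) = {a}; new: +{a}
  S→A B: FOLLOW(B) ⊇ FOLLOW(S) ⊇ {$}; new: +{$}
  S: {$}  A: {a}  B: {$,a}
[2] (no change)
  S: {$}  A: {a}  B: {$,a}

FOLLOW(A) = ["a"]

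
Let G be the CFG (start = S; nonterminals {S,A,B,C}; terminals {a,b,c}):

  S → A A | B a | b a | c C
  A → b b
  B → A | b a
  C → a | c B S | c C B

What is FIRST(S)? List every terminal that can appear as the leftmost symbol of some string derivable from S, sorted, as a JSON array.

FIRST sets, iterate to fixpoint:
round 1:
  A via A→b b: +{b}
  B via B→A: +{b}
  C via C→a: +{a}
  C via C→c B S: +{c}
  S via S→A A: +{b}
  S via S→c C: +{c}
  FIRST(S)={b,c}  FIRST(A)={b}  FIRST(B)={b}  FIRST(C)={a,c}
round 2: (stable)
  FIRST(S)={b,c}  FIRST(A)={b}  FIRST(B)={b}  FIRST(C)={a,c}

FIRST(S) = ["b", "c"]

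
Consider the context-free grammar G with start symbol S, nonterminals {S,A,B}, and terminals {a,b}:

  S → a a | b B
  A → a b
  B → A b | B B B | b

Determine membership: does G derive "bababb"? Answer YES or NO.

CNF form of G:
  S -> T0 T0 | T1 B
  A -> T0 T1
  B -> A T1 | B X2 | b
  T0 -> a
  T1 -> b
  X2 -> B B

Fill CYK table bottom-up:
  [0..0]={B,T1}  "b"  orig:{B}
  [1..1]={T0}  "a"  orig:{}
  [2..2]={B,T1}  "b"  orig:{B}
  [3..3]={T0}  "a"  orig:{}
  [4..4]={B,T1}  "b"  orig:{B}
  [5..5]={B,T1}  "b"  orig:{B}
  [0..1]=∅  "ba"
  [1..2]={A}  "ab"
  [2..3]=∅  "ba"
  [3..4]={A}  "ab"
  [4..5]={S,X2}  "bb"  orig:{S}
  [0..2]=∅  "bab"
  [1..3]=∅  "aba"
  [2..4]=∅  "bab"
  [3..5]={B}  "abb"
  [0..3]=∅  "baba"
  [1..4]=∅  "abab"
  [2..5]={S,X2}  "babb"  orig:{S}
  [0..4]=∅  "babab"
  [1..5]=∅  "ababb"
  [0..5]=∅  "bababb"

S ∉ T[0,5] ⇒ NO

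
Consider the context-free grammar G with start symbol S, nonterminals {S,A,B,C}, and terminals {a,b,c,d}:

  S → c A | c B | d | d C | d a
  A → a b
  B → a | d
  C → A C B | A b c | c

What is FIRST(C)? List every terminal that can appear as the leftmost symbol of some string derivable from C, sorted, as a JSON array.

Compute FIRST by fixpoint:
pass 1:
  A via A→a b: +{a}
  B via B→a: +{a}
  B via B→d: +{d}
  C via C→A C B: +{a}
  C via C→c: +{c}
  S via S→c A: +{c}
  S via S→d: +{d}
  FIRST(S)={c,d}  FIRST(A)={a}  FIRST(B)={a,d}  FIRST(C)={a,c}
pass 2: done
  FIRST(S)={c,d}  FIRST(A)={a}  FIRST(B)={a,d}  FIRST(C)={a,c}

FIRST(C) = ["a", "c"]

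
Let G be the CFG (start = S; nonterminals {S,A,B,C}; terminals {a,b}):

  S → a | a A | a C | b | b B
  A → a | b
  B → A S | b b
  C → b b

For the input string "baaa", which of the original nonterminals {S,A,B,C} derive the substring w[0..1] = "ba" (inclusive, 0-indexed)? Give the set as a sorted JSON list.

CNF form of G:
  S -> T0 B | T1 A | T1 C | a | b
  A -> a | b
  B -> A S | T0 T0
  C -> T0 T0
  T0 -> b
  T1 -> a

Fill CYK table bottom-up (cells [i..j] with 0 ≤ i ≤ j ≤ 1 only):
  T[0,0] 'b' = {A,S,T0}  orig:{A,S}
  T[1,1] 'a' = {A,S,T1}  orig:{A,S}
  T[0,1] 'ba' = {B}

Original NTs in T[0,1] deriving "ba": ["B"]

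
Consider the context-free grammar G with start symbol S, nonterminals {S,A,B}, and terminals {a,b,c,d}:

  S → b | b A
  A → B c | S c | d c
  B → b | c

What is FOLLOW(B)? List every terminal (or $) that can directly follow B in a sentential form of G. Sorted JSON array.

FIRST iteration:
round 1:
  A via A→d c: +{d}
  B via B→b: +{b}
  B via B→c: +{c}
  S via S→b: +{b}
  FIRST[S]={b}  FIRST[A]={d}  FIRST[B]={b,c}
round 2:
  A via A→B c: +{b,c}
  FIRST[S]={b}  FIRST[A]={b,c,d}  FIRST[B]={b,c}
round 3: — fixpoint
  FIRST[S]={b}  FIRST[A]={b,c,d}  FIRST[B]={b,c}

Compute FOLLOW by fixpoint:
FOLLOW(S) := {$}
iter 1:
  A→B c: FOLLOW(B) ⊇ FIRST(c) = {c}; new: +{c}
  A→S c: FOLLOW(S) ⊇ FIRST(c) = {c}; new: +{c}
  S→b A: FOLLOW(A) ⊇ FOLLOW(S) ⊇ {$,c}; new: +{$,c}
  S: {$,c}  A: {$,c}  B: {c}
iter 2: done
  S: {$,c}  A: {$,c}  B: {c}

FOLLOW(B) = ["c"]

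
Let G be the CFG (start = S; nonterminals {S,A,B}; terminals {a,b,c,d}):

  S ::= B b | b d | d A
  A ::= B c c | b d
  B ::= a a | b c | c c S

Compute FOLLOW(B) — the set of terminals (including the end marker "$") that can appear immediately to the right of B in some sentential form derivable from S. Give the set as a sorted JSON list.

Compute FIRST by fixpoint:
round 1:
  A via A→b d: +{b}
  B via B→a a: +{a}
  B via B→b c: +{b}
  B via B→c c S: +{c}
  S via S→B b: +{a,b,c}
  S via S→d A: +{d}
  FIRST(S)={a,b,c,d}  FIRST(A)={b}  FIRST(B)={a,b,c}
round 2:
  A via A→B c c: +{a,c}
  FIRST(S)={a,b,c,d}  FIRST(A)={a,b,c}  FIRST(B)={a,b,c}
round 3: (no change)
  FIRST(S)={a,b,c,d}  FIRST(A)={a,b,c}  FIRST(B)={a,b,c}

Compute FOLLOW by fixpoint:
seed FOLLOW(S) with $
round 1:
  A→B c c: FOLLOW(B) ⊇ FIRST(c) = {c}; new: +{c}
  B→c c S: FOLLOW(S) ⊇ FOLLOW(B) ⊇ {c}; new: +{c}
  S→B b: FOLLOW(B) ⊇ FIRST(b) = {b}; new: +{b}
  S→d A: FOLLOW(A) ⊇ FOLLOW(S) ⊇ {$,c}; new: +{$,c}
  FOLLOW[S]={$,c}  FOLLOW[A]={$,c}  FOLLOW[B]={b,c}
round 2:
  B→c c S: FOLLOW(S) ⊇ FOLLOW(B) ⊇ {b,c}; new: +{b}
  S→d A: FOLLOW(A) ⊇ FOLLOW(S) ⊇ {$,b,c}; new: +{b}
  FOLLOW[S]={$,b,c}  FOLLOW[A]={$,b,c}  FOLLOW[B]={b,c}
round 3: (stable)
  FOLLOW[S]={$,b,c}  FOLLOW[A]={$,b,c}  FOLLOW[B]={b,c}

FOLLOW(B) = ["b", "c"]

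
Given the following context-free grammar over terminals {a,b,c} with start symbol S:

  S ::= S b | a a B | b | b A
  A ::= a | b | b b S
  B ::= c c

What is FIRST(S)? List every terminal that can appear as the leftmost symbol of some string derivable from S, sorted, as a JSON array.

FIRST iteration:
[1]
  A via A→a: +{a}
  A via A→b: +{b}
  B via B→c c: +{c}
  S via S→a a B: +{a}
  S via S→b: +{b}
  S: {a,b}  A: {a,b}  B: {c}
[2] (stable)
  S: {a,b}  A: {a,b}  B: {c}

FIRST(S) = ["a", "b"]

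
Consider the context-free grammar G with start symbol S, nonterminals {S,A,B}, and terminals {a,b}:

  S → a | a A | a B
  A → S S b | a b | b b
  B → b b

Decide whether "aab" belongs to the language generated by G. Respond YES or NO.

Convert to CNF:
  S -> T1 A | T1 B | a
  A -> S X2 | T0 T0 | T1 T0
  B -> T0 T0
  T0 -> b
  T1 -> a
  X2 -> S T0

CYK fill:
  cell(0,0) a: {S,T1}  orig:{S}
  cell(1,1) a: {S,T1}  orig:{S}
  cell(2,2) b: {T0}  orig:{}
  cell(0,1) aa: ∅
  cell(1,2) ab: {A,X2}  orig:{A}
  cell(0,2) aab: {A,S}

S ∈ T[0,2] ⇒ YES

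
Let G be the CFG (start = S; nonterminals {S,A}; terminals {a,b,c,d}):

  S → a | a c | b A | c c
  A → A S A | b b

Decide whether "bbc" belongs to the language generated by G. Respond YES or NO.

Convert to CNF:
  S -> T0 A | T1 T2 | T2 T2 | a
  A -> A X3 | T0 T0
  T0 -> b
  T1 -> a
  T2 -> c
  X3 -> S A

Fill CYK table bottom-up:
  T[0,0] 'b' = {T0}  orig:{}
  T[1,1] 'b' = {T0}  orig:{}
  T[2,2] 'c' = {T2}  orig:{}
  T[0,1] 'bb' = {A}
  T[1,2] 'bc' = ∅
  T[0,2] 'bbc' = ∅

S ∉ T[0,2] ⇒ NO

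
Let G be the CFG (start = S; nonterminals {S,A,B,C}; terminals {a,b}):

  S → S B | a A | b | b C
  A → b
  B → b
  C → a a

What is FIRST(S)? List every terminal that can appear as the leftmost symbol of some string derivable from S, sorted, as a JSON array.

FIRST sets, iterate to fixpoint:
iter 1:
  A via A→b: +{b}
  B via B→b: +{b}
  C via C→a a: +{a}
  S via S→a A: +{a}
  S via S→b: +{b}
  FIRST(S)={a,b}  FIRST(A)={b}  FIRST(B)={b}  FIRST(C)={a}
iter 2: done
  FIRST(S)={a,b}  FIRST(A)={b}  FIRST(B)={b}  FIRST(C)={a}

FIRST(S) = ["a", "b"]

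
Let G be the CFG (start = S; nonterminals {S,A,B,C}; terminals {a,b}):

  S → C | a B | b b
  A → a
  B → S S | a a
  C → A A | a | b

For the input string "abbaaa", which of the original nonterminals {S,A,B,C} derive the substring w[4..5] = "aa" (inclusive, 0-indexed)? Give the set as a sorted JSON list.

Convert to CNF:
  S -> A A | T0 B | T1 T1 | a | b
  A -> a
  B -> S S | T0 T0
  C -> A A | a | b
  T0 -> a
  T1 -> b

CYK table (by increasing span), restricted to cells inside w[4..5]:
  T[4,4] 'a' = {A,C,S,T0}  orig:{A,C,S}
  T[5,5] 'a' = {A,C,S,T0}  orig:{A,C,S}
  T[4,5] 'aa' = {B,C,S}

Original NTs in T[4,5] deriving "aa": ["B", "C", "S"]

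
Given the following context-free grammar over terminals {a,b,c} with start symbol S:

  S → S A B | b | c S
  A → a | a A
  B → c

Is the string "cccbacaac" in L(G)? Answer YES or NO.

Convert to CNF:
  S -> S X2 | T1 S | b
  A -> T0 A | a
  B -> c
  T0 -> a
  T1 -> c
  X2 -> A B

Fill CYK table bottom-up:
  [0..0]={B,T1}  "c"  orig:{B}
  [1..1]={B,T1}  "c"  orig:{B}
  [2..2]={B,T1}  "c"  orig:{B}
  [3..3]={S}  "b"
  [4..4]={A,T0}  "a"  orig:{A}
  [5..5]={B,T1}  "c"  orig:{B}
  [6..6]={A,T0}  "a"  orig:{A}
  [7..7]={A,T0}  "a"  orig:{A}
  [8..8]={B,T1}  "c"  orig:{B}
  [0..1]=∅  "cc"
  [1..2]=∅  "cc"
  [2..3]={S}  "cb"
  [3..4]=∅  "ba"
  [4..5]={X2}  "ac"  orig:{}
  [5..6]=∅  "ca"
  [6..7]={A}  "aa"
  [7..8]={X2}  "ac"  orig:{}
  [0..2]=∅  "ccc"
  [1..3]={S}  "ccb"
  [2..4]=∅  "cba"
  [3..5]={S}  "bac"
  [4..6]=∅  "aca"
  [5..7]=∅  "caa"
  [6..8]={X2}  "aac"  orig:{}
  [0..3]={S}  "cccb"
  [1..4]=∅  "ccba"
  [2..5]={S}  "cbac"
  [3..6]=∅  "baca"
  [4..7]=∅  "acaa"
  [5..8]=∅  "caac"
  [0..4]=∅  "cccba"
  [1..5]={S}  "ccbac"
  [2..6]=∅  "cbaca"
  [3..7]=∅  "bacaa"
  [4..8]=∅  "acaac"
  [0..5]={S}  "cccbac"
  [1..6]=∅  "ccbaca"
  [2..7]=∅  "cbacaa"
  [3..8]={S}  "bacaac"
  [0..6]=∅  "cccbaca"
  [1..7]=∅  "ccbacaa"
  [2..8]={S}  "cbacaac"
  [0..7]=∅  "cccbacaa"
  [1..8]={S}  "ccbacaac"
  [0..8]={S}  "cccbacaac"

S ∈ T[0,8] ⇒ YES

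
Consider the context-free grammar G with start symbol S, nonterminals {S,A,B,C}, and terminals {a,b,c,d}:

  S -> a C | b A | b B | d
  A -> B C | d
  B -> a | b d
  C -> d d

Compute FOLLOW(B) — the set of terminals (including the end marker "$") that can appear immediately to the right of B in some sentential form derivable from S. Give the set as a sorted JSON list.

FIRST sets, iterate to fixpoint:
pass 1:
  A via A→d: +{d}
  B via B→a: +{a}
  B via B→b d: +{b}
  C via C→d d: +{d}
  S via S→a C: +{a}
  S via S→b A: +{b}
  S via S→d: +{d}
  FIRST[S]={a,b,d}  FIRST[A]={d}  FIRST[B]={a,b}  FIRST[C]={d}
pass 2:
  A via A→B C: +{a,b}
  FIRST[S]={a,b,d}  FIRST[A]={a,b,d}  FIRST[B]={a,b}  FIRST[C]={d}
pass 3: done
  FIRST[S]={a,b,d}  FIRST[A]={a,b,d}  FIRST[B]={a,b}  FIRST[C]={d}

FOLLOW sets:
seed FOLLOW(S) with $
pass 1:
  A→B C: FOLLOW(B) ⊇ FIRST(C) = {d}; new: +{d}
  S→a C: FOLLOW(C) ⊇ FOLLOW(S) ⊇ {$}; new: +{$}
  S→b A: FOLLOW(A) ⊇ FOLLOW(S) ⊇ {$}; new: +{$}
  S→b B: FOLLOW(B) ⊇ FOLLOW(S) ⊇ {$}; new: +{$}
  FOLLOW(S)={$}  FOLLOW(A)={$}  FOLLOW(B)={$,d}  FOLLOW(C)={$}
pass 2: — fixpoint
  FOLLOW(S)={$}  FOLLOW(A)={$}  FOLLOW(B)={$,d}  FOLLOW(C)={$}

FOLLOW(B) = ["$", "d"]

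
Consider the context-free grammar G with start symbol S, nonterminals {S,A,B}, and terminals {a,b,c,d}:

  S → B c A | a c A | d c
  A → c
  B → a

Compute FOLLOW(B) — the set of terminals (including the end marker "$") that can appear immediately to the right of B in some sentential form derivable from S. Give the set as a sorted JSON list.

FIRST sets, iterate to fixpoint:
pass 1:
  A via A→c: +{c}
  B via B→a: +{a}
  S via S→B c A: +{a}
  S via S→d c: +{d}
  S: {a,d}  A: {c}  B: {a}
pass 2: — fixpoint
  S: {a,d}  A: {c}  B: {a}

FOLLOW iteration:
initialize: $ ∈ FOLLOW(S)
[1]
  S→B c A: FOLLOW(B) ⊇ FIRST(c) = {c}; new: +{c}
  S→B c A: FOLLOW(A) ⊇ FOLLOW(S) ⊇ {$}; new: +{$}
  FOLLOW(S)={$}  FOLLOW(A)={$}  FOLLOW(B)={c}
[2] done
  FOLLOW(S)={$}  FOLLOW(A)={$}  FOLLOW(B)={c}

FOLLOW(B) = ["c"]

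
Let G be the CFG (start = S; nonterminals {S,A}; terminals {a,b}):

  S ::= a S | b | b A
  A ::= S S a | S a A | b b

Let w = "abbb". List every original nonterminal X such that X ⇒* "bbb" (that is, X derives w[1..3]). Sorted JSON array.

Convert to CNF:
  S -> T0 S | T1 A | b
  A -> S X2 | S X3 | T1 T1
  T0 -> a
  T1 -> b
  X2 -> S T0
  X3 -> T0 A

Fill CYK table bottom-up (cells [i..j] with 1 ≤ i ≤ j ≤ 3 only):
  T[1,1] 'b' = {S,T1}  orig:{S}
  T[2,2] 'b' = {S,T1}  orig:{S}
  T[3,3] 'b' = {S,T1}  orig:{S}
  T[1,2] 'bb' = {A}
  T[2,3] 'bb' = {A}
  T[1,3] 'bbb' = {S}

Original NTs in T[1,3] deriving "bbb": ["S"]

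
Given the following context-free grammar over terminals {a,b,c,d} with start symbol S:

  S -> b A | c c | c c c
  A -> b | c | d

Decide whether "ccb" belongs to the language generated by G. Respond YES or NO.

CNF form of G:
  S -> T0 A | T1 T1 | T1 X2
  A -> b | c | d
  T0 -> b
  T1 -> c
  X2 -> T1 T1

Fill CYK table bottom-up:
  cell(0,0) c: {A,T1}  orig:{A}
  cell(1,1) c: {A,T1}  orig:{A}
  cell(2,2) b: {A,T0}  orig:{A}
  cell(0,1) cc: {S,X2}  orig:{S}
  cell(1,2) cb: ∅
  cell(0,2) ccb: ∅

S ∉ T[0,2] ⇒ NO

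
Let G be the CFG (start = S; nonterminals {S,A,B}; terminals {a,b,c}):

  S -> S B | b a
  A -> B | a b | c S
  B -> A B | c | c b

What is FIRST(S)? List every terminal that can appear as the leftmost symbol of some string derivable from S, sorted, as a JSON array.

FIRST sets, iterate to fixpoint:
[1]
  A via A→a b: +{a}
  A via A→c S: +{c}
  B via B→A B: +{a,c}
  S via S→b a: +{b}
  FIRST(S)={b}  FIRST(A)={a,c}  FIRST(B)={a,c}
[2] (no change)
  FIRST(S)={b}  FIRST(A)={a,c}  FIRST(B)={a,c}

FIRST(S) = ["b"]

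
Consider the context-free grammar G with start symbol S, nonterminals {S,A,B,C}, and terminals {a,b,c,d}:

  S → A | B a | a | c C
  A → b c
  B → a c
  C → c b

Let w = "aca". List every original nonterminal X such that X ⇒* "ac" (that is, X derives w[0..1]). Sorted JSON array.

CNF form of G:
  S -> B T2 | T0 T1 | T1 C | a
  A -> T0 T1
  B -> T2 T1
  C -> T1 T0
  T0 -> b
  T1 -> c
  T2 -> a

Fill CYK table bottom-up, restricted to cells inside w[0..1]:
  cell(0,0) a: {S,T2}  orig:{S}
  cell(1,1) c: {T1}  orig:{}
  cell(0,1) ac: {B}

Original NTs in T[0,1] deriving "ac": ["B"]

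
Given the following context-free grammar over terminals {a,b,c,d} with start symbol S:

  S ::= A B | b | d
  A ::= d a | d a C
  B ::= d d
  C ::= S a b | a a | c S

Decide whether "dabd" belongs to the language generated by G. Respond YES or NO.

Convert to CNF:
  S -> A B | b | d
  A -> T0 T1 | T0 X4
  B -> T0 T0
  C -> S X5 | T1 T1 | T3 S
  T0 -> d
  T1 -> a
  T2 -> b
  T3 -> c
  X4 -> T1 C
  X5 -> T1 T2

CYK table (by increasing span):
  T[0,0] 'd' = {S,T0}  orig:{S}
  T[1,1] 'a' = {T1}  orig:{}
  T[2,2] 'b' = {S,T2}  orig:{S}
  T[3,3] 'd' = {S,T0}  orig:{S}
  T[0,1] 'da' = {A}
  T[1,2] 'ab' = {X5}  orig:{}
  T[2,3] 'bd' = ∅
  T[0,2] 'dab' = {C}
  T[1,3] 'abd' = ∅
  T[0,3] 'dabd' = ∅

S ∉ T[0,3] ⇒ NO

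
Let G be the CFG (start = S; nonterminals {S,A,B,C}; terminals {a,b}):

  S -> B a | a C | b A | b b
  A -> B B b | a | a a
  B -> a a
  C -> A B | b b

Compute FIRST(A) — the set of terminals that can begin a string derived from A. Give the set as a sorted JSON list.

FIRST sets, iterate to fixpoint:
[1]
  A via A→a: +{a}
  B via B→a a: +{a}
  C via C→A B: +{a}
  C via C→b b: +{b}
  S via S→B a: +{a}
  S via S→b A: +{b}
  FIRST(S)={a,b}  FIRST(A)={a}  FIRST(B)={a}  FIRST(C)={a,b}
[2] (stable)
  FIRST(S)={a,b}  FIRST(A)={a}  FIRST(B)={a}  FIRST(C)={a,b}

FIRST(A) = ["a"]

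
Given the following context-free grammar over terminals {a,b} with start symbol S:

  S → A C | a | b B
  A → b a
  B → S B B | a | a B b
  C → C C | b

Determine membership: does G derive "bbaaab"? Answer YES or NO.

CNF form of G:
  S -> A C | T0 B | a
  A -> T0 T1
  B -> S X2 | T1 X3 | a
  C -> C C | b
  T0 -> b
  T1 -> a
  X2 -> B B
  X3 -> B T0

Fill CYK table bottom-up:
  cell(0,0) b: {C,T0}  orig:{C}
  cell(1,1) b: {C,T0}  orig:{C}
  cell(2,2) a: {B,S,T1}  orig:{B,S}
  cell(3,3) a: {B,S,T1}  orig:{B,S}
  cell(4,4) a: {B,S,T1}  orig:{B,S}
  cell(5,5) b: {C,T0}  orig:{C}
  cell(0,1) bb: {C}
  cell(1,2) ba: {A,S}
  cell(2,3) aa: {X2}  orig:{}
  cell(3,4) aa: {X2}  orig:{}
  cell(4,5) ab: {X3}  orig:{}
  cell(0,2) bba: ∅
  cell(1,3) baa: ∅
  cell(2,4) aaa: {B}
  cell(3,5) aab: {B}
  cell(0,3) bbaa: ∅
  cell(1,4) baaa: {B,S}
  cell(2,5) aaab: {X2,X3}  orig:{}
  cell(0,4) bbaaa: {S}
  cell(1,5) baaab: {X3}  orig:{}
  cell(0,5) bbaaab: ∅

S ∉ T[0,5] ⇒ NO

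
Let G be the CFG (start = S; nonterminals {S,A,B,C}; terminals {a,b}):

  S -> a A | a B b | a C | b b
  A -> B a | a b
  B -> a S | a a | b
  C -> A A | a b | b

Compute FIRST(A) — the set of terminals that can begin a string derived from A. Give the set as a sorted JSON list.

FIRST sets, iterate to fixpoint:
[1]
  A via A→a b: +{a}
  B via B→a S: +{a}
  B via B→b: +{b}
  C via C→A A: +{a}
  C via C→b: +{b}
  S via S→a A: +{a}
  S via S→b b: +{b}
  FIRST[S]={a,b}  FIRST[A]={a}  FIRST[B]={a,b}  FIRST[C]={a,b}
[2]
  A via A→B a: +{b}
  FIRST[S]={a,b}  FIRST[A]={a,b}  FIRST[B]={a,b}  FIRST[C]={a,b}
[3] (stable)
  FIRST[S]={a,b}  FIRST[A]={a,b}  FIRST[B]={a,b}  FIRST[C]={a,b}

FIRST(A) = ["a", "b"]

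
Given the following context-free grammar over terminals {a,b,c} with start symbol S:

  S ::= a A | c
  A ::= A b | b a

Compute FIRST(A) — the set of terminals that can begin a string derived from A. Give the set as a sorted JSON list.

FIRST iteration:
pass 1:
  A via A→b a: +{b}
  S via S→a A: +{a}
  S via S→c: +{c}
  FIRST[S]={a,c}  FIRST[A]={b}
pass 2: done
  FIRST[S]={a,c}  FIRST[A]={b}

FIRST(A) = ["b"]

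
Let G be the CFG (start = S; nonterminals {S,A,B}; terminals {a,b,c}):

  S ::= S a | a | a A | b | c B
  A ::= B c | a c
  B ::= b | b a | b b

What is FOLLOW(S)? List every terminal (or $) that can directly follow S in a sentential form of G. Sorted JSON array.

FIRST sets, iterate to fixpoint:
[1]
  A via A→a c: +{a}
  B via B→b: +{b}
  S via S→a: +{a}
  S via S→b: +{b}
  S via S→c B: +{c}
  FIRST(S)={a,b,c}  FIRST(A)={a}  FIRST(B)={b}
[2]
  A via A→B c: +{b}
  FIRST(S)={a,b,c}  FIRST(A)={a,b}  FIRST(B)={b}
[3] (stable)
  FIRST(S)={a,b,c}  FIRST(A)={a,b}  FIRST(B)={b}

FOLLOW sets:
FOLLOW(S) := {$}
[1]
  A→B c: FOLLOW(B) ⊇ FIRST(c) = {c}; new: +{c}
  S→S a: FOLLOW(S) ⊇ FIRST(a) = {a}; new: +{a}
  S→a A: FOLLOW(A) ⊇ FOLLOW(S) ⊇ {$,a}; new: +{$,a}
  S→c B: FOLLOW(B) ⊇ FOLLOW(S) ⊇ {$,a}; new: +{$,a}
  FOLLOW[S]={$,a}  FOLLOW[A]={$,a}  FOLLOW[B]={$,a,c}
[2] done
  FOLLOW[S]={$,a}  FOLLOW[A]={$,a}  FOLLOW[B]={$,a,c}

FOLLOW(S) = ["$", "a"]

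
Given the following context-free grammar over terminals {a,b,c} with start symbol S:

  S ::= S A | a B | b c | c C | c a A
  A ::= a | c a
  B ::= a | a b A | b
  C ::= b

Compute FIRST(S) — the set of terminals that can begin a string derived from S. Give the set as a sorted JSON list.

Compute FIRST by fixpoint:
[1]
  A via A→a: +{a}
  A via A→c a: +{c}
  B via B→a: +{a}
  B via B→b: +{b}
  C via C→b: +{b}
  S via S→a B: +{a}
  S via S→b c: +{b}
  S via S→c C: +{c}
  S: {a,b,c}  A: {a,c}  B: {a,b}  C: {b}
[2] — fixpoint
  S: {a,b,c}  A: {a,c}  B: {a,b}  C: {b}

FIRST(S) = ["a", "b", "c"]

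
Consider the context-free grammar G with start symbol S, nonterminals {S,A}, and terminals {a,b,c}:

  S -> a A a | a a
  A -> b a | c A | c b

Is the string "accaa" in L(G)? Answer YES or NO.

Convert to CNF:
  S -> T1 T1 | T1 X3
  A -> T0 T1 | T2 A | T2 T0
  T0 -> b
  T1 -> a
  T2 -> c
  X3 -> A T1

Fill CYK table bottom-up:
  T[0,0] 'a' = {T1}  orig:{}
  T[1,1] 'c' = {T2}  orig:{}
  T[2,2] 'c' = {T2}  orig:{}
  T[3,3] 'a' = {T1}  orig:{}
  T[4,4] 'a' = {T1}  orig:{}
  T[0,1] 'ac' = ∅
  T[1,2] 'cc' = ∅
  T[2,3] 'ca' = ∅
  T[3,4] 'aa' = {S}
  T[0,2] 'acc' = ∅
  T[1,3] 'cca' = ∅
  T[2,4] 'caa' = ∅
  T[0,3] 'acca' = ∅
  T[1,4] 'ccaa' = ∅
  T[0,4] 'accaa' = ∅

S ∉ T[0,4] ⇒ NO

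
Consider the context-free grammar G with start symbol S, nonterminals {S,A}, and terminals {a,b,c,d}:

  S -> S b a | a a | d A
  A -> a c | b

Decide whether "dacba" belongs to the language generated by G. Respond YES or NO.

Convert to CNF:
  S -> S X4 | T0 T0 | T3 A
  A -> T0 T1 | b
  T0 -> a
  T1 -> c
  T2 -> b
  T3 -> d
  X4 -> T2 T0

CYK table (by increasing span):
  T[0,0] 'd' = {T3}  orig:{}
  T[1,1] 'a' = {T0}  orig:{}
  T[2,2] 'c' = {T1}  orig:{}
  T[3,3] 'b' = {A,T2}  orig:{A}
  T[4,4] 'a' = {T0}  orig:{}
  T[0,1] 'da' = ∅
  T[1,2] 'ac' = {A}
  T[2,3] 'cb' = ∅
  T[3,4] 'ba' = {X4}  orig:{}
  T[0,2] 'dac' = {S}
  T[1,3] 'acb' = ∅
  T[2,4] 'cba' = ∅
  T[0,3] 'dacb' = ∅
  T[1,4] 'acba' = ∅
  T[0,4] 'dacba' = {S}

S ∈ T[0,4] ⇒ YES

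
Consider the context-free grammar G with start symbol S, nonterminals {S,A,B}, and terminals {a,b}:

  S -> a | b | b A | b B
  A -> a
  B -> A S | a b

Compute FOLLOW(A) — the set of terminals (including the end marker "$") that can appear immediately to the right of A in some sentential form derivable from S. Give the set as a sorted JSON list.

Compute FIRST by fixpoint:
iter 1:
  A via A→a: +{a}
  B via B→A S: +{a}
  S via S→a: +{a}
  S via S→b: +{b}
  FIRST(S)={a,b}  FIRST(A)={a}  FIRST(B)={a}
iter 2: — fixpoint
  FIRST(S)={a,b}  FIRST(A)={a}  FIRST(B)={a}

FOLLOW iteration:
initialize: $ ∈ FOLLOW(S)
pass 1:
  B→A S: FOLLOW(A) ⊇ FIRST(S) = {a,b}; new: +{a,b}
  S→b A: FOLLOW(A) ⊇ FOLLOW(S) ⊇ {$}; new: +{$}
  S→b B: FOLLOW(B) ⊇ FOLLOW(S) ⊇ {$}; new: +{$}
  S: {$}  A: {$,a,b}  B: {$}
pass 2: (stable)
  S: {$}  A: {$,a,b}  B: {$}

FOLLOW(A) = ["$", "a", "b"]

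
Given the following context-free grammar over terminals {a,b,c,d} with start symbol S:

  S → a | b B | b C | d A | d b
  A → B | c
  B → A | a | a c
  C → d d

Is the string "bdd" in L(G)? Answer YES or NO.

CNF form of G:
  S -> T2 A | T2 T3 | T3 B | T3 C | a
  A -> T0 T1 | a | c
  B -> T0 T1 | a | c
  C -> T2 T2
  T0 -> a
  T1 -> c
  T2 -> d
  T3 -> b

Fill CYK table bottom-up:
  cell(0,0) b: {T3}  orig:{}
  cell(1,1) d: {T2}  orig:{}
  cell(2,2) d: {T2}  orig:{}
  cell(0,1) bd: ∅
  cell(1,2) dd: {C}
  cell(0,2) bdd: {S}

S ∈ T[0,2] ⇒ YES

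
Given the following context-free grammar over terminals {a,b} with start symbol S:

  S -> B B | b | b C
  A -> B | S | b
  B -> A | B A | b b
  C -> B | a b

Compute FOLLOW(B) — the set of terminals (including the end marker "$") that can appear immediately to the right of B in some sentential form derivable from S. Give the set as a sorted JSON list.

FIRST iteration:
pass 1:
  A via A→b: +{b}
  B via B→A: +{b}
  C via C→B: +{b}
  C via C→a b: +{a}
  S via S→B B: +{b}
  FIRST[S]={b}  FIRST[A]={b}  FIRST[B]={b}  FIRST[C]={a,b}
pass 2: (no change)
  FIRST[S]={b}  FIRST[A]={b}  FIRST[B]={b}  FIRST[C]={a,b}

FOLLOW iteration:
FOLLOW(S) := {$}
[1]
  B→B A: FOLLOW(B) ⊇ FIRST(A) = {b}; new: +{b}
  B→B A: FOLLOW(A) ⊇ FOLLOW(B) ⊇ {b}; new: +{b}
  S→B B: FOLLOW(B) ⊇ FOLLOW(S) ⊇ {$}; new: +{$}
  S→b C: FOLLOW(C) ⊇ FOLLOW(S) ⊇ {$}; new: +{$}
  FOLLOW[S]={$}  FOLLOW[A]={b}  FOLLOW[B]={$,b}  FOLLOW[C]={$}
[2]
  A→S: FOLLOW(S) ⊇ FOLLOW(A) ⊇ {b}; new: +{b}
  B→A: FOLLOW(A) ⊇ FOLLOW(B) ⊇ {$,b}; new: +{$}
  S→b C: FOLLOW(C) ⊇ FOLLOW(S) ⊇ {$,b}; new: +{b}
  FOLLOW[S]={$,b}  FOLLOW[A]={$,b}  FOLLOW[B]={$,b}  FOLLOW[C]={$,b}
[3] (stable)
  FOLLOW[S]={$,b}  FOLLOW[A]={$,b}  FOLLOW[B]={$,b}  FOLLOW[C]={$,b}

FOLLOW(B) = ["$", "b"]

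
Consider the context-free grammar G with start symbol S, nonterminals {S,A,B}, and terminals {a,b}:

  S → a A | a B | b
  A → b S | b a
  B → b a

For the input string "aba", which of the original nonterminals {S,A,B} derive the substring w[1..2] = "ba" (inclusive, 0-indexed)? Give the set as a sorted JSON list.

CNF form of G:
  S -> T1 A | T1 B | b
  A -> T0 S | T0 T1
  B -> T0 T1
  T0 -> b
  T1 -> a

Fill CYK table bottom-up (cells [i..j] with 1 ≤ i ≤ j ≤ 2 only):
  T[1,1] 'b' = {S,T0}  orig:{S}
  T[2,2] 'a' = {T1}  orig:{}
  T[1,2] 'ba' = {A,B}

Original NTs in T[1,2] deriving "ba": ["A", "B"]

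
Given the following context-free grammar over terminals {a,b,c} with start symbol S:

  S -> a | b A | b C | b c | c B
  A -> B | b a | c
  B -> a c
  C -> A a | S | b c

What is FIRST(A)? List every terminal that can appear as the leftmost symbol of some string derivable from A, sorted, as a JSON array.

FIRST sets, iterate to fixpoint:
iter 1:
  A via A→b a: +{b}
  A via A→c: +{c}
  B via B→a c: +{a}
  C via C→A a: +{b,c}
  S via S→a: +{a}
  S via S→b A: +{b}
  S via S→c B: +{c}
  FIRST(S)={a,b,c}  FIRST(A)={b,c}  FIRST(B)={a}  FIRST(C)={b,c}
iter 2:
  A via A→B: +{a}
  C via C→A a: +{a}
  FIRST(S)={a,b,c}  FIRST(A)={a,b,c}  FIRST(B)={a}  FIRST(C)={a,b,c}
iter 3: (stable)
  FIRST(S)={a,b,c}  FIRST(A)={a,b,c}  FIRST(B)={a}  FIRST(C)={a,b,c}

FIRST(A) = ["a", "b", "c"]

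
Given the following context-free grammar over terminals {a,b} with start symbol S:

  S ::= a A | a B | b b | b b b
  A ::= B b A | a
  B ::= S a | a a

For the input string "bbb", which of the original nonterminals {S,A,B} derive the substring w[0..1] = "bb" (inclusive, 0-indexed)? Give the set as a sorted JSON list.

CNF form of G:
  S -> T0 T0 | T0 X3 | T1 A | T1 B
  A -> B X2 | a
  B -> S T1 | T1 T1
  T0 -> b
  T1 -> a
  X2 -> T0 A
  X3 -> T0 T0

CYK fill, restricted to cells inside w[0..1]:
  [0..0]={T0}  "b"  orig:{}
  [1..1]={T0}  "b"  orig:{}
  [0..1]={S,X3}  "bb"  orig:{S}

Original NTs in T[0,1] deriving "bb": ["S"]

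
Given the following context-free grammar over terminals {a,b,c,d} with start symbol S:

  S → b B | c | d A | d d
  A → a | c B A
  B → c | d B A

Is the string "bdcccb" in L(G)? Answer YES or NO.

Convert to CNF:
  S -> T1 A | T1 T1 | T2 B | c
  A -> T0 X3 | a
  B -> T1 X4 | c
  T0 -> c
  T1 -> d
  T2 -> b
  X3 -> B A
  X4 -> B A

Fill CYK table bottom-up:
  [0..0]={T2}  "b"  orig:{}
  [1..1]={T1}  "d"  orig:{}
  [2..2]={B,S,T0}  "c"  orig:{B,S}
  [3..3]={B,S,T0}  "c"  orig:{B,S}
  [4..4]={B,S,T0}  "c"  orig:{B,S}
  [5..5]={T2}  "b"  orig:{}
  [0..1]=∅  "bd"
  [1..2]=∅  "dc"
  [2..3]=∅  "cc"
  [3..4]=∅  "cc"
  [4..5]=∅  "cb"
  [0..2]=∅  "bdc"
  [1..3]=∅  "dcc"
  [2..4]=∅  "ccc"
  [3..5]=∅  "ccb"
  [0..3]=∅  "bdcc"
  [1..4]=∅  "dccc"
  [2..5]=∅  "cccb"
  [0..4]=∅  "bdccc"
  [1..5]=∅  "dcccb"
  [0..5]=∅  "bdcccb"

S ∉ T[0,5] ⇒ NO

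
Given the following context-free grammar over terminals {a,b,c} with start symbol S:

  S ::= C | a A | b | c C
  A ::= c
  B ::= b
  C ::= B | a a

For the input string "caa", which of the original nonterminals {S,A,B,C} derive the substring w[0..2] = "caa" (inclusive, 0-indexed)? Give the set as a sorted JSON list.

Convert to CNF:
  S -> T0 A | T0 T0 | T1 C | b
  A -> c
  B -> b
  C -> T0 T0 | b
  T0 -> a
  T1 -> c

CYK table (by increasing span) — only the sub-triangle for w[0..2]:
  T[0,0] 'c' = {A,T1}  orig:{A}
  T[1,1] 'a' = {T0}  orig:{}
  T[2,2] 'a' = {T0}  orig:{}
  T[0,1] 'ca' = ∅
  T[1,2] 'aa' = {C,S}
  T[0,2] 'caa' = {S}

Original NTs in T[0,2] deriving "caa": ["S"]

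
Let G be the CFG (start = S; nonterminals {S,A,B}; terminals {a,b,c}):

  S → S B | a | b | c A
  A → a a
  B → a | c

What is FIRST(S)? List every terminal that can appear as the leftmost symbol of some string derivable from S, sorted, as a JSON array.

FIRST iteration:
round 1:
  A via A→a a: +{a}
  B via B→a: +{a}
  B via B→c: +{c}
  S via S→a: +{a}
  S via S→b: +{b}
  S via S→c A: +{c}
  FIRST[S]={a,b,c}  FIRST[A]={a}  FIRST[B]={a,c}
round 2: — fixpoint
  FIRST[S]={a,b,c}  FIRST[A]={a}  FIRST[B]={a,c}

FIRST(S) = ["a", "b", "c"]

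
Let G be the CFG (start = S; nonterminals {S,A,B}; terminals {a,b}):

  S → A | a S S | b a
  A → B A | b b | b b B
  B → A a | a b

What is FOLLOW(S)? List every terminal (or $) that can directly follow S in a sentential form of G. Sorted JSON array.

FIRST sets, iterate to fixpoint:
[1]
  A via A→b b: +{b}
  B via B→A a: +{b}
  B via B→a b: +{a}
  S via S→A: +{b}
  S via S→a S S: +{a}
  FIRST(S)={a,b}  FIRST(A)={b}  FIRST(B)={a,b}
[2]
  A via A→B A: +{a}
  FIRST(S)={a,b}  FIRST(A)={a,b}  FIRST(B)={a,b}
[3] — fixpoint
  FIRST(S)={a,b}  FIRST(A)={a,b}  FIRST(B)={a,b}

FOLLOW iteration:
initialize: $ ∈ FOLLOW(S)
pass 1:
  A→B A: FOLLOW(B) ⊇ FIRST(A) = {a,b}; new: +{a,b}
  B→A a: FOLLOW(A) ⊇ FIRST(a) = {a}; new: +{a}
  S→A: FOLLOW(A) ⊇ FOLLOW(S) ⊇ {$}; new: +{$}
  S→a S S: FOLLOW(S) ⊇ FIRST(S) = {a,b}; new: +{a,b}
  FOLLOW(S)={$,a,b}  FOLLOW(A)={$,a}  FOLLOW(B)={a,b}
pass 2:
  A→b b B: FOLLOW(B) ⊇ FOLLOW(A) ⊇ {$,a}; new: +{$}
  S→A: FOLLOW(A) ⊇ FOLLOW(S) ⊇ {$,a,b}; new: +{b}
  FOLLOW(S)={$,a,b}  FOLLOW(A)={$,a,b}  FOLLOW(B)={$,a,b}
pass 3: — fixpoint
  FOLLOW(S)={$,a,b}  FOLLOW(A)={$,a,b}  FOLLOW(B)={$,a,b}

FOLLOW(S) = ["$", "a", "b"]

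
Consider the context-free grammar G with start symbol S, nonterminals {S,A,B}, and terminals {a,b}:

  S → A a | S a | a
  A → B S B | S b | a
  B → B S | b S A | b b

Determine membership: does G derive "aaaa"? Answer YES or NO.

CNF form of G:
  S -> A T1 | S T1 | a
  A -> B X2 | S T0 | a
  B -> B S | T0 T0 | T0 X3
  T0 -> b
  T1 -> a
  X2 -> S B
  X3 -> S A

Fill CYK table bottom-up:
  T[0,0] 'a' = {A,S,T1}  orig:{A,S}
  T[1,1] 'a' = {A,S,T1}  orig:{A,S}
  T[2,2] 'a' = {A,S,T1}  orig:{A,S}
  T[3,3] 'a' = {A,S,T1}  orig:{A,S}
  T[0,1] 'aa' = {S,X3}  orig:{S}
  T[1,2] 'aa' = {S,X3}  orig:{S}
  T[2,3] 'aa' = {S,X3}  orig:{S}
  T[0,2] 'aaa' = {S,X3}  orig:{S}
  T[1,3] 'aaa' = {S,X3}  orig:{S}
  T[0,3] 'aaaa' = {S,X3}  orig:{S}

S ∈ T[0,3] ⇒ YES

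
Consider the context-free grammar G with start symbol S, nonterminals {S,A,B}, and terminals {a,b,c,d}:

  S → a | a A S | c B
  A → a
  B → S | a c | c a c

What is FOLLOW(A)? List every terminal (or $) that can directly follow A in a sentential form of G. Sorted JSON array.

FIRST sets, iterate to fixpoint:
iter 1:
  A via A→a: +{a}
  B via B→a c: +{a}
  B via B→c a c: +{c}
  S via S→a: +{a}
  S via S→c B: +{c}
  S: {a,c}  A: {a}  B: {a,c}
iter 2: done
  S: {a,c}  A: {a}  B: {a,c}

FOLLOW sets:
initialize: $ ∈ FOLLOW(S)
iter 1:
  S→a A S: FOLLOW(A) ⊇ FIRST(S) = {a,c}; new: +{a,c}
  S→c B: FOLLOW(B) ⊇ FOLLOW(S) ⊇ {$}; new: +{$}
  S: {$}  A: {a,c}  B: {$}
iter 2: (stable)
  S: {$}  A: {a,c}  B: {$}

FOLLOW(A) = ["a", "c"]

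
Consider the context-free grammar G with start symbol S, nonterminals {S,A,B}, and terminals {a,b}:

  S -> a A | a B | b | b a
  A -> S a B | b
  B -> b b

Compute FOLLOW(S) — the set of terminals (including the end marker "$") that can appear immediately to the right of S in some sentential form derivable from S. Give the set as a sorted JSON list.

Compute FIRST by fixpoint:
iter 1:
  A via A→b: +{b}
  B via B→b b: +{b}
  S via S→a A: +{a}
  S via S→b: +{b}
  FIRST[S]={a,b}  FIRST[A]={b}  FIRST[B]={b}
iter 2:
  A via A→S a B: +{a}
  FIRST[S]={a,b}  FIRST[A]={a,b}  FIRST[B]={b}
iter 3: (no change)
  FIRST[S]={a,b}  FIRST[A]={a,b}  FIRST[B]={b}

Compute FOLLOW by fixpoint:
seed FOLLOW(S) with $
pass 1:
  A→S a B: FOLLOW(S) ⊇ FIRST(a) = {a}; new: +{a}
  S→a A: FOLLOW(A) ⊇ FOLLOW(S) ⊇ {$,a}; new: +{$,a}
  S→a B: FOLLOW(B) ⊇ FOLLOW(S) ⊇ {$,a}; new: +{$,a}
  FOLLOW(S)={$,a}  FOLLOW(A)={$,a}  FOLLOW(B)={$,a}
pass 2: done
  FOLLOW(S)={$,a}  FOLLOW(A)={$,a}  FOLLOW(B)={$,a}

FOLLOW(S) = ["$", "a"]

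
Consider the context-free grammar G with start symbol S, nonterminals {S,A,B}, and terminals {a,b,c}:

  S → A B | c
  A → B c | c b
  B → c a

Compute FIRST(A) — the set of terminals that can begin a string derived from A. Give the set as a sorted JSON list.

FIRST iteration:
iter 1:
  A via A→c b: +{c}
  B via B→c a: +{c}
  S via S→A B: +{c}
  FIRST(S)={c}  FIRST(A)={c}  FIRST(B)={c}
iter 2: (stable)
  FIRST(S)={c}  FIRST(A)={c}  FIRST(B)={c}

FIRST(A) = ["c"]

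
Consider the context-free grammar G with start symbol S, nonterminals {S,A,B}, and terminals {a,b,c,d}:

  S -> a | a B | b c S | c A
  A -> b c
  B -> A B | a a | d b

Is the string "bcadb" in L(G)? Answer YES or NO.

Convert to CNF:
  S -> T0 X4 | T1 A | T2 B | a
  A -> T0 T1
  B -> A B | T2 T2 | T3 T0
  T0 -> b
  T1 -> c
  T2 -> a
  T3 -> d
  X4 -> T1 S

CYK table (by increasing span):
  T[0,0] 'b' = {T0}  orig:{}
  T[1,1] 'c' = {T1}  orig:{}
  T[2,2] 'a' = {S,T2}  orig:{S}
  T[3,3] 'd' = {T3}  orig:{}
  T[4,4] 'b' = {T0}  orig:{}
  T[0,1] 'bc' = {A}
  T[1,2] 'ca' = {X4}  orig:{}
  T[2,3] 'ad' = ∅
  T[3,4] 'db' = {B}
  T[0,2] 'bca' = {S}
  T[1,3] 'cad' = ∅
  T[2,4] 'adb' = {S}
  T[0,3] 'bcad' = ∅
  T[1,4] 'cadb' = {X4}  orig:{}
  T[0,4] 'bcadb' = {S}

S ∈ T[0,4] ⇒ YES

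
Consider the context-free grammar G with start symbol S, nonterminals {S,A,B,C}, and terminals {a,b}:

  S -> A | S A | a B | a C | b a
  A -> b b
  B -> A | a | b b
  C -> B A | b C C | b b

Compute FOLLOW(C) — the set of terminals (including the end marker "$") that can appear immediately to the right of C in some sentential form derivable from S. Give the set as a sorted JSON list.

Compute FIRST by fixpoint:
[1]
  A via A→b b: +{b}
  B via B→A: +{b}
  B via B→a: +{a}
  C via C→B A: +{a,b}
  S via S→A: +{b}
  S via S→a B: +{a}
  FIRST[S]={a,b}  FIRST[A]={b}  FIRST[B]={a,b}  FIRST[C]={a,b}
[2] done
  FIRST[S]={a,b}  FIRST[A]={b}  FIRST[B]={a,b}  FIRST[C]={a,b}

Compute FOLLOW by fixpoint:
initialize: $ ∈ FOLLOW(S)
iter 1:
  C→B A: FOLLOW(B) ⊇ FIRST(A) = {b}; new: +{b}
  C→b C C: FOLLOW(C) ⊇ FIRST(C) = {a,b}; new: +{a,b}
  S→A: FOLLOW(A) ⊇ FOLLOW(S) ⊇ {$}; new: +{$}
  S→S A: FOLLOW(S) ⊇ FIRST(A) = {b}; new: +{b}
  S→S A: FOLLOW(A) ⊇ FOLLOW(S) ⊇ {$,b}; new: +{b}
  S→a B: FOLLOW(B) ⊇ FOLLOW(S) ⊇ {$,b}; new: +{$}
  S→a C: FOLLOW(C) ⊇ FOLLOW(S) ⊇ {$,b}; new: +{$}
  S: {$,b}  A: {$,b}  B: {$,b}  C: {$,a,b}
iter 2:
  C→B A: FOLLOW(A) ⊇ FOLLOW(C) ⊇ {$,a,b}; new: +{a}
  S: {$,b}  A: {$,a,b}  B: {$,b}  C: {$,a,b}
iter 3: — fixpoint
  S: {$,b}  A: {$,a,b}  B: {$,b}  C: {$,a,b}

FOLLOW(C) = ["$", "a", "b"]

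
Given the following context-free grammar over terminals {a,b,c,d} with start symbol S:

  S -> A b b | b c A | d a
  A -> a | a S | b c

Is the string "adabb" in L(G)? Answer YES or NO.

CNF form of G:
  S -> A X4 | T1 X5 | T3 T0
  A -> T0 S | T1 T2 | a
  T0 -> a
  T1 -> b
  T2 -> c
  T3 -> d
  X4 -> T1 T1
  X5 -> T2 A

CYK table (by increasing span):
  [0..0]={A,T0}  "a"  orig:{A}
  [1..1]={T3}  "d"  orig:{}
  [2..2]={A,T0}  "a"  orig:{A}
  [3..3]={T1}  "b"  orig:{}
  [4..4]={T1}  "b"  orig:{}
  [0..1]=∅  "ad"
  [1..2]={S}  "da"
  [2..3]=∅  "ab"
  [3..4]={X4}  "bb"  orig:{}
  [0..2]={A}  "ada"
  [1..3]=∅  "dab"
  [2..4]={S}  "abb"
  [0..3]=∅  "adab"
  [1..4]=∅  "dabb"
  [0..4]={S}  "adabb"

S ∈ T[0,4] ⇒ YES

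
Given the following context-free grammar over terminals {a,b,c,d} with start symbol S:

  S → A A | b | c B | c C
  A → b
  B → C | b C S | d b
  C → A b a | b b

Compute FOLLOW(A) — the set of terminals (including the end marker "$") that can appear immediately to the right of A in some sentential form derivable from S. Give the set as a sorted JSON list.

FIRST sets, iterate to fixpoint:
[1]
  A via A→b: +{b}
  B via B→b C S: +{b}
  B via B→d b: +{d}
  C via C→A b a: +{b}
  S via S→A A: +{b}
  S via S→c B: +{c}
  FIRST[S]={b,c}  FIRST[A]={b}  FIRST[B]={b,d}  FIRST[C]={b}
[2] done
  FIRST[S]={b,c}  FIRST[A]={b}  FIRST[B]={b,d}  FIRST[C]={b}

Compute FOLLOW by fixpoint:
initialize: $ ∈ FOLLOW(S)
round 1:
  B→b C S: FOLLOW(C) ⊇ FIRST(S) = {b,c}; new: +{b,c}
  C→A b a: FOLLOW(A) ⊇ FIRST(b) = {b}; new: +{b}
  S→A A: FOLLOW(A) ⊇ FOLLOW(S) ⊇ {$}; new: +{$}
  S→c B: FOLLOW(B) ⊇ FOLLOW(S) ⊇ {$}; new: +{$}
  S→c C: FOLLOW(C) ⊇ FOLLOW(S) ⊇ {$}; new: +{$}
  FOLLOW(S)={$}  FOLLOW(A)={$,b}  FOLLOW(B)={$}  FOLLOW(C)={$,b,c}
round 2: — fixpoint
  FOLLOW(S)={$}  FOLLOW(A)={$,b}  FOLLOW(B)={$}  FOLLOW(C)={$,b,c}

FOLLOW(A) = ["$", "b"]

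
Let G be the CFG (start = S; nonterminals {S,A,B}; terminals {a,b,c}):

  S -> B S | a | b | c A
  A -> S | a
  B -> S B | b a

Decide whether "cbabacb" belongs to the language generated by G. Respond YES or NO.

CNF form of G:
  S -> B S | T0 A | a | b
  A -> B S | T0 A | a | b
  B -> S B | T1 T2
  T0 -> c
  T1 -> b
  T2 -> a

Fill CYK table bottom-up:
  cell(0,0) c: {T0}  orig:{}
  cell(1,1) b: {A,S,T1}  orig:{A,S}
  cell(2,2) a: {A,S,T2}  orig:{A,S}
  cell(3,3) b: {A,S,T1}  orig:{A,S}
  cell(4,4) a: {A,S,T2}  orig:{A,S}
  cell(5,5) c: {T0}  orig:{}
  cell(6,6) b: {A,S,T1}  orig:{A,S}
  cell(0,1) cb: {A,S}
  cell(1,2) ba: {B}
  cell(2,3) ab: ∅
  cell(3,4) ba: {B}
  cell(4,5) ac: ∅
  cell(5,6) cb: {A,S}
  cell(0,2) cba: ∅
  cell(1,3) bab: {A,S}
  cell(2,4) aba: {B}
  cell(3,5) bac: ∅
  cell(4,6) acb: ∅
  cell(0,3) cbab: {A,S}
  cell(1,4) baba: {B}
  cell(2,5) abac: ∅
  cell(3,6) bacb: {A,S}
  cell(0,4) cbaba: {B}
  cell(1,5) babac: ∅
  cell(2,6) abacb: {A,S}
  cell(0,5) cbabac: ∅
  cell(1,6) babacb: {A,S}
  cell(0,6) cbabacb: {A,S}

S ∈ T[0,6] ⇒ YES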